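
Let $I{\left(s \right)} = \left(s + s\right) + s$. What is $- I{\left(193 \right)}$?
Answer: $-579$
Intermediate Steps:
$I{\left(s \right)} = 3 s$ ($I{\left(s \right)} = 2 s + s = 3 s$)
$- I{\left(193 \right)} = - 3 \cdot 193 = \left(-1\right) 579 = -579$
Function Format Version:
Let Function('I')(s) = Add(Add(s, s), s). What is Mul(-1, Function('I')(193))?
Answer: -579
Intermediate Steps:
Function('I')(s) = Mul(3, s) (Function('I')(s) = Add(Mul(2, s), s) = Mul(3, s))
Mul(-1, Function('I')(193)) = Mul(-1, Mul(3, 193)) = Mul(-1, 579) = -579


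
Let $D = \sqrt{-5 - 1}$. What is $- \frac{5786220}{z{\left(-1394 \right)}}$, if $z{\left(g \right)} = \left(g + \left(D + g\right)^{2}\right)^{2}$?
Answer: $- \frac{1446555 i}{2706919384 \sqrt{6} + 942670103308 i} \approx -1.5345 \cdot 10^{-6} - 1.0793 \cdot 10^{-8} i$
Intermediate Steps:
$D = i \sqrt{6}$ ($D = \sqrt{-6} = i \sqrt{6} \approx 2.4495 i$)
$z{\left(g \right)} = \left(g + \left(g + i \sqrt{6}\right)^{2}\right)^{2}$ ($z{\left(g \right)} = \left(g + \left(i \sqrt{6} + g\right)^{2}\right)^{2} = \left(g + \left(g + i \sqrt{6}\right)^{2}\right)^{2}$)
$- \frac{5786220}{z{\left(-1394 \right)}} = - \frac{5786220}{\left(-1394 + \left(-1394 + i \sqrt{6}\right)^{2}\right)^{2}}$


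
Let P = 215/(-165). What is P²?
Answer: 1849/1089 ≈ 1.6979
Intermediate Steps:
P = -43/33 (P = 215*(-1/165) = -43/33 ≈ -1.3030)
P² = (-43/33)² = 1849/1089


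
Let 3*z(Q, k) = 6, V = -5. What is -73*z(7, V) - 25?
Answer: -171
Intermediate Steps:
z(Q, k) = 2 (z(Q, k) = (⅓)*6 = 2)
-73*z(7, V) - 25 = -73*2 - 25 = -146 - 25 = -171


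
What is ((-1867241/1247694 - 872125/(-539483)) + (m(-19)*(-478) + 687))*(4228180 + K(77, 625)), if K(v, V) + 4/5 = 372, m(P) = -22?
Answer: 1626898137831664730866/34342331745 ≈ 4.7373e+10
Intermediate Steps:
K(v, V) = 1856/5 (K(v, V) = -⅘ + 372 = 1856/5)
((-1867241/1247694 - 872125/(-539483)) + (m(-19)*(-478) + 687))*(4228180 + K(77, 625)) = ((-1867241/1247694 - 872125/(-539483)) + (-22*(-478) + 687))*(4228180 + 1856/5) = ((-1867241*1/1247694 - 872125*(-1/539483)) + (10516 + 687))*(21142756/5) = ((-1867241/1247694 + 872125/539483) + 11203)*(21142756/5) = (1648986803/13736932698 + 11203)*(21142756/5) = (153896506002497/13736932698)*(21142756/5) = 1626898137831664730866/34342331745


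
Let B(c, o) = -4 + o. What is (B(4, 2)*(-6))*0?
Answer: 0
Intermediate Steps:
(B(4, 2)*(-6))*0 = ((-4 + 2)*(-6))*0 = -2*(-6)*0 = 12*0 = 0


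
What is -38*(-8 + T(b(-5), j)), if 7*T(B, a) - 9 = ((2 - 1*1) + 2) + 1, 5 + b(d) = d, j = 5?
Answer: 1634/7 ≈ 233.43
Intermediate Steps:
b(d) = -5 + d
T(B, a) = 13/7 (T(B, a) = 9/7 + (((2 - 1*1) + 2) + 1)/7 = 9/7 + (((2 - 1) + 2) + 1)/7 = 9/7 + ((1 + 2) + 1)/7 = 9/7 + (3 + 1)/7 = 9/7 + (⅐)*4 = 9/7 + 4/7 = 13/7)
-38*(-8 + T(b(-5), j)) = -38*(-8 + 13/7) = -38*(-43/7) = 1634/7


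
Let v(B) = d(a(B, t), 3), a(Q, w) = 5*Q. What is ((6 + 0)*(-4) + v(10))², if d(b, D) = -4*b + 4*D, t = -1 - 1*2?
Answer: 44944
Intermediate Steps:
t = -3 (t = -1 - 2 = -3)
v(B) = 12 - 20*B (v(B) = -20*B + 4*3 = -20*B + 12 = 12 - 20*B)
((6 + 0)*(-4) + v(10))² = ((6 + 0)*(-4) + (12 - 20*10))² = (6*(-4) + (12 - 200))² = (-24 - 188)² = (-212)² = 44944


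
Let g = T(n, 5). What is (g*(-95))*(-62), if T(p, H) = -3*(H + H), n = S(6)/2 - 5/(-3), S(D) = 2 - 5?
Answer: -176700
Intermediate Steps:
S(D) = -3
n = ⅙ (n = -3/2 - 5/(-3) = -3*½ - 5*(-⅓) = -3/2 + 5/3 = ⅙ ≈ 0.16667)
T(p, H) = -6*H
g = -30 (g = -6*5 = -30)
(g*(-95))*(-62) = -30*(-95)*(-62) = 2850*(-62) = -176700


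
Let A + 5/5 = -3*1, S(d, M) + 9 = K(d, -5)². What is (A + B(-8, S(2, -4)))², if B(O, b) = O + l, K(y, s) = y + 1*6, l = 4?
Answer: 64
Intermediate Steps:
K(y, s) = 6 + y (K(y, s) = y + 6 = 6 + y)
S(d, M) = -9 + (6 + d)²
B(O, b) = 4 + O (B(O, b) = O + 4 = 4 + O)
A = -4 (A = -1 - 3*1 = -1 - 3 = -4)
(A + B(-8, S(2, -4)))² = (-4 + (4 - 8))² = (-4 - 4)² = (-8)² = 64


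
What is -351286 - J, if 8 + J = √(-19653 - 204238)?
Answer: -351278 - I*√223891 ≈ -3.5128e+5 - 473.17*I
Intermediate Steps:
J = -8 + I*√223891 (J = -8 + √(-19653 - 204238) = -8 + √(-223891) = -8 + I*√223891 ≈ -8.0 + 473.17*I)
-351286 - J = -351286 - (-8 + I*√223891) = -351286 + (8 - I*√223891) = -351278 - I*√223891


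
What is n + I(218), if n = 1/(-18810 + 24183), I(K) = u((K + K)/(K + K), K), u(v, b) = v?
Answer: 5374/5373 ≈ 1.0002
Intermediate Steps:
I(K) = 1 (I(K) = (K + K)/(K + K) = (2*K)/((2*K)) = (2*K)*(1/(2*K)) = 1)
n = 1/5373 ≈ 0.00018612
n + I(218) = 1/5373 + 1 = 5374/5373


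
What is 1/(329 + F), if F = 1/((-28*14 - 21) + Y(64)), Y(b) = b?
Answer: 349/114820 ≈ 0.0030395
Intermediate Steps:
F = -1/349 (F = 1/((-28*14 - 21) + 64) = 1/((-392 - 21) + 64) = 1/(-413 + 64) = 1/(-349) = -1/349 ≈ -0.0028653)
1/(329 + F) = 1/(329 - 1/349) = 1/(114820/349) = 349/114820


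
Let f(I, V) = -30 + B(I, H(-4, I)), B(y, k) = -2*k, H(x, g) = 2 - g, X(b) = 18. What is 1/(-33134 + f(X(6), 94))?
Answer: -1/33132 ≈ -3.0182e-5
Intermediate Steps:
f(I, V) = -34 + 2*I (f(I, V) = -30 - 2*(2 - I) = -30 + (-4 + 2*I) = -34 + 2*I)
1/(-33134 + f(X(6), 94)) = 1/(-33134 + (-34 + 2*18)) = 1/(-33134 + (-34 + 36)) = 1/(-33134 + 2) = 1/(-33132) = -1/33132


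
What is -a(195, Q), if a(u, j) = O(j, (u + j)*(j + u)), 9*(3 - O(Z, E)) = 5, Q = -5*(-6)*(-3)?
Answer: -22/9 ≈ -2.4444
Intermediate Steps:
Q = -90 (Q = 30*(-3) = -90)
O(Z, E) = 22/9 (O(Z, E) = 3 - ⅑*5 = 3 - 5/9 = 22/9)
a(u, j) = 22/9
-a(195, Q) = -1*22/9 = -22/9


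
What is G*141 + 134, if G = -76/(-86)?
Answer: 11120/43 ≈ 258.60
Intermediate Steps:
G = 38/43 (G = -76*(-1/86) = 38/43 ≈ 0.88372)
G*141 + 134 = (38/43)*141 + 134 = 5358/43 + 134 = 11120/43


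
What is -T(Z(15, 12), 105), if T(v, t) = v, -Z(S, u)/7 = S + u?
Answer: 189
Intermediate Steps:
Z(S, u) = -7*S - 7*u (Z(S, u) = -7*(S + u) = -7*S - 7*u)
-T(Z(15, 12), 105) = -(-7*15 - 7*12) = -(-105 - 84) = -1*(-189) = 189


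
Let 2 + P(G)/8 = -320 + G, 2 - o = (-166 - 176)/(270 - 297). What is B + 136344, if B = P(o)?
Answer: 401048/3 ≈ 1.3368e+5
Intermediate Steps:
o = -32/3 (o = 2 - (-166 - 176)/(270 - 297) = 2 - (-342)/(-27) = 2 - (-342)*(-1)/27 = 2 - 1*38/3 = 2 - 38/3 = -32/3 ≈ -10.667)
P(G) = -2576 + 8*G (P(G) = -16 + 8*(-320 + G) = -16 + (-2560 + 8*G) = -2576 + 8*G)
B = -7984/3 (B = -2576 + 8*(-32/3) = -2576 - 256/3 = -7984/3 ≈ -2661.3)
B + 136344 = -7984/3 + 136344 = 401048/3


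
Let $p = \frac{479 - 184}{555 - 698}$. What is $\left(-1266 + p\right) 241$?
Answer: $- \frac{43701253}{143} \approx -3.056 \cdot 10^{5}$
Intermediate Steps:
$p = - \frac{295}{143}$ ($p = \frac{295}{-143} = 295 \left(- \frac{1}{143}\right) = - \frac{295}{143} \approx -2.0629$)
$\left(-1266 + p\right) 241 = \left(-1266 - \frac{295}{143}\right) 241 = \left(- \frac{181333}{143}\right) 241 = - \frac{43701253}{143}$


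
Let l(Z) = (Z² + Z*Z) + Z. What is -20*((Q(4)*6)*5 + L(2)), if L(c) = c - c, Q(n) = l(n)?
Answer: -21600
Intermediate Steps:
l(Z) = Z + 2*Z² (l(Z) = (Z² + Z²) + Z = 2*Z² + Z = Z + 2*Z²)
Q(n) = n*(1 + 2*n)
L(c) = 0
-20*((Q(4)*6)*5 + L(2)) = -20*(((4*(1 + 2*4))*6)*5 + 0) = -20*(((4*(1 + 8))*6)*5 + 0) = -20*(((4*9)*6)*5 + 0) = -20*((36*6)*5 + 0) = -20*(216*5 + 0) = -20*(1080 + 0) = -20*1080 = -21600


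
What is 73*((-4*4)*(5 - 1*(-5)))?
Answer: -11680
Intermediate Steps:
73*((-4*4)*(5 - 1*(-5))) = 73*(-16*(5 + 5)) = 73*(-16*10) = 73*(-160) = -11680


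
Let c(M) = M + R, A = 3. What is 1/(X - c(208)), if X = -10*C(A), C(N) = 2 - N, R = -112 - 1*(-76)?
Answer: -1/162 ≈ -0.0061728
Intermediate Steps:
R = -36 (R = -112 + 76 = -36)
c(M) = -36 + M (c(M) = M - 36 = -36 + M)
X = 10 (X = -10*(2 - 1*3) = -10*(2 - 3) = -10*(-1) = 10)
1/(X - c(208)) = 1/(10 - (-36 + 208)) = 1/(10 - 1*172) = 1/(10 - 172) = 1/(-162) = -1/162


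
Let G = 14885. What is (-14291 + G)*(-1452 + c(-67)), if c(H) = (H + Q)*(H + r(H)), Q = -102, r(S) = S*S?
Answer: -444769380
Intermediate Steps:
r(S) = S**2
c(H) = (-102 + H)*(H + H**2) (c(H) = (H - 102)*(H + H**2) = (-102 + H)*(H + H**2))
(-14291 + G)*(-1452 + c(-67)) = (-14291 + 14885)*(-1452 - 67*(-102 + (-67)**2 - 101*(-67))) = 594*(-1452 - 67*(-102 + 4489 + 6767)) = 594*(-1452 - 67*11154) = 594*(-1452 - 747318) = 594*(-748770) = -444769380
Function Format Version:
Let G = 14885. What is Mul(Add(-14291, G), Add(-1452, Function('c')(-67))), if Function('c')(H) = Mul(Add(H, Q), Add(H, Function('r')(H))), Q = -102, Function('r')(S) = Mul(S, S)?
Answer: -444769380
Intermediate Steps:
Function('r')(S) = Pow(S, 2)
Function('c')(H) = Mul(Add(-102, H), Add(H, Pow(H, 2))) (Function('c')(H) = Mul(Add(H, -102), Add(H, Pow(H, 2))) = Mul(Add(-102, H), Add(H, Pow(H, 2))))
Mul(Add(-14291, G), Add(-1452, Function('c')(-67))) = Mul(Add(-14291, 14885), Add(-1452, Mul(-67, Add(-102, Pow(-67, 2), Mul(-101, -67))))) = Mul(594, Add(-1452, Mul(-67, Add(-102, 4489, 6767)))) = Mul(594, Add(-1452, Mul(-67, 11154))) = Mul(594, Add(-1452, -747318)) = Mul(594, -748770) = -444769380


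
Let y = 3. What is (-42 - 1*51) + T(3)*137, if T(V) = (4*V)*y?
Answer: 4839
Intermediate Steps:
T(V) = 12*V (T(V) = (4*V)*3 = 12*V)
(-42 - 1*51) + T(3)*137 = (-42 - 1*51) + (12*3)*137 = (-42 - 51) + 36*137 = -93 + 4932 = 4839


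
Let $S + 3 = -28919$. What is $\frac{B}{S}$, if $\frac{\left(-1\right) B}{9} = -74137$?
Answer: $- \frac{667233}{28922} \approx -23.07$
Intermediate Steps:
$B = 667233$ ($B = \left(-9\right) \left(-74137\right) = 667233$)
$S = -28922$ ($S = -3 - 28919 = -28922$)
$\frac{B}{S} = \frac{667233}{-28922} = 667233 \left(- \frac{1}{28922}\right) = - \frac{667233}{28922}$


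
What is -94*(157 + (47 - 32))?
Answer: -16168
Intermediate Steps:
-94*(157 + (47 - 32)) = -94*(157 + 15) = -94*172 = -16168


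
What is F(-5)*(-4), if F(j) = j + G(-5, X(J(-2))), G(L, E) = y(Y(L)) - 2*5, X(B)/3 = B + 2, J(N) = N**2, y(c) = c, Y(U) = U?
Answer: 80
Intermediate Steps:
X(B) = 6 + 3*B (X(B) = 3*(B + 2) = 3*(2 + B) = 6 + 3*B)
G(L, E) = -10 + L (G(L, E) = L - 2*5 = L - 10 = -10 + L)
F(j) = -15 + j (F(j) = j + (-10 - 5) = j - 15 = -15 + j)
F(-5)*(-4) = (-15 - 5)*(-4) = -20*(-4) = 80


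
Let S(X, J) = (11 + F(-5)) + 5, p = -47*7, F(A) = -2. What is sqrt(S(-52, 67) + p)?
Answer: 3*I*sqrt(35) ≈ 17.748*I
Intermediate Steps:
p = -329
S(X, J) = 14 (S(X, J) = (11 - 2) + 5 = 9 + 5 = 14)
sqrt(S(-52, 67) + p) = sqrt(14 - 329) = sqrt(-315) = 3*I*sqrt(35)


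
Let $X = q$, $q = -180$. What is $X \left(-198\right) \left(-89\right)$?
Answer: $-3171960$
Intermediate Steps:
$X = -180$
$X \left(-198\right) \left(-89\right) = \left(-180\right) \left(-198\right) \left(-89\right) = 35640 \left(-89\right) = -3171960$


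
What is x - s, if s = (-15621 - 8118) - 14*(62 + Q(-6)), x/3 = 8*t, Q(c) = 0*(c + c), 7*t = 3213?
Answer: 35623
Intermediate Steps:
t = 459 (t = (⅐)*3213 = 459)
Q(c) = 0 (Q(c) = 0*(2*c) = 0)
x = 11016 (x = 3*(8*459) = 3*3672 = 11016)
s = -24607 (s = (-15621 - 8118) - 14*(62 + 0) = -23739 - 14*62 = -23739 - 868 = -24607)
x - s = 11016 - 1*(-24607) = 11016 + 24607 = 35623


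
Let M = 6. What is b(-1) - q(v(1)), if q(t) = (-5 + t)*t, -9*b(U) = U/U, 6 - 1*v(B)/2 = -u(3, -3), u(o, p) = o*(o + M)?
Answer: -36235/9 ≈ -4026.1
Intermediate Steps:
u(o, p) = o*(6 + o) (u(o, p) = o*(o + 6) = o*(6 + o))
v(B) = 66 (v(B) = 12 - (-2)*3*(6 + 3) = 12 - (-2)*3*9 = 12 - (-2)*27 = 12 - 2*(-27) = 12 + 54 = 66)
b(U) = -⅑ (b(U) = -U/(9*U) = -⅑*1 = -⅑)
q(t) = t*(-5 + t)
b(-1) - q(v(1)) = -⅑ - 66*(-5 + 66) = -⅑ - 66*61 = -⅑ - 1*4026 = -⅑ - 4026 = -36235/9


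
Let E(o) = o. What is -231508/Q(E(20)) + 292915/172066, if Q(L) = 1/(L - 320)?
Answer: 11950396951315/172066 ≈ 6.9452e+7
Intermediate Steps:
Q(L) = 1/(-320 + L)
-231508/Q(E(20)) + 292915/172066 = -231508/(1/(-320 + 20)) + 292915/172066 = -231508/(1/(-300)) + 292915*(1/172066) = -231508/(-1/300) + 292915/172066 = -231508*(-300) + 292915/172066 = 69452400 + 292915/172066 = 11950396951315/172066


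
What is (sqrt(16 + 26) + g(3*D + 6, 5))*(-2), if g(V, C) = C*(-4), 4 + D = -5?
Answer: 40 - 2*sqrt(42) ≈ 27.039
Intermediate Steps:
D = -9 (D = -4 - 5 = -9)
g(V, C) = -4*C
(sqrt(16 + 26) + g(3*D + 6, 5))*(-2) = (sqrt(16 + 26) - 4*5)*(-2) = (sqrt(42) - 20)*(-2) = (-20 + sqrt(42))*(-2) = 40 - 2*sqrt(42)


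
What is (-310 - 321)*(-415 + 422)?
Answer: -4417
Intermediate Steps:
(-310 - 321)*(-415 + 422) = -631*7 = -4417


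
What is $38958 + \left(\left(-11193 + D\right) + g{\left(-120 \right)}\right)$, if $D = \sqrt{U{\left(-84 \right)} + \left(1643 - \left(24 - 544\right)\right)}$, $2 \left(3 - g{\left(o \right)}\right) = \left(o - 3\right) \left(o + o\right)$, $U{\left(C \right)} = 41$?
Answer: $13008 + 2 \sqrt{551} \approx 13055.0$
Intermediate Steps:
$g{\left(o \right)} = 3 - o \left(-3 + o\right)$ ($g{\left(o \right)} = 3 - \frac{\left(o - 3\right) \left(o + o\right)}{2} = 3 - \frac{\left(-3 + o\right) 2 o}{2} = 3 - \frac{2 o \left(-3 + o\right)}{2} = 3 - o \left(-3 + o\right)$)
$D = 2 \sqrt{551}$ ($D = \sqrt{41 + \left(1643 - \left(24 - 544\right)\right)} = \sqrt{41 + \left(1643 - -520\right)} = \sqrt{41 + \left(1643 + 520\right)} = \sqrt{41 + 2163} = \sqrt{2204} = 2 \sqrt{551} \approx 46.947$)
$38958 + \left(\left(-11193 + D\right) + g{\left(-120 \right)}\right) = 38958 + \left(\left(-11193 + 2 \sqrt{551}\right) + \left(3 - \left(-120\right)^{2} + 3 \left(-120\right)\right)\right) = 38958 - \left(25950 - 2 \sqrt{551}\right) = 13008 + 2 \sqrt{551}$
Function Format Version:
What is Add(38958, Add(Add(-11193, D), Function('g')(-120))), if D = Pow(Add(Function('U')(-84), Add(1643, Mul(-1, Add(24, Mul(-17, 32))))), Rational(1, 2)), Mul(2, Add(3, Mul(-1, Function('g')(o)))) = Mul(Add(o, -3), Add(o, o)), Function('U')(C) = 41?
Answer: Add(13008, Mul(2, Pow(551, Rational(1, 2)))) ≈ 13055.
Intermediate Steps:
Function('g')(o) = Add(3, Mul(-1, o, Add(-3, o))) (Function('g')(o) = Add(3, Mul(Rational(-1, 2), Mul(Add(o, -3), Add(o, o)))) = Add(3, Mul(Rational(-1, 2), Mul(Add(-3, o), Mul(2, o)))) = Add(3, Mul(Rational(-1, 2), Mul(2, o, Add(-3, o)))) = Add(3, Mul(-1, o, Add(-3, o))))
D = Mul(2, Pow(551, Rational(1, 2))) (D = Pow(Add(41, Add(1643, Mul(-1, Add(24, Mul(-17, 32))))), Rational(1, 2)) = Pow(Add(41, Add(1643, Mul(-1, Add(24, -544)))), Rational(1, 2)) = Pow(Add(41, Add(1643, Mul(-1, -520))), Rational(1, 2)) = Pow(Add(41, Add(1643, 520)), Rational(1, 2)) = Pow(Add(41, 2163), Rational(1, 2)) = Pow(2204, Rational(1, 2)) = Mul(2, Pow(551, Rational(1, 2))) ≈ 46.947)
Add(38958, Add(Add(-11193, D), Function('g')(-120))) = Add(38958, Add(Add(-11193, Mul(2, Pow(551, Rational(1, 2)))), Add(3, Mul(-1, Pow(-120, 2)), Mul(3, -120)))) = Add(38958, Add(Add(-11193, Mul(2, Pow(551, Rational(1, 2)))), Add(3, Mul(-1, 14400), -360))) = Add(38958, Add(Add(-11193, Mul(2, Pow(551, Rational(1, 2)))), Add(3, -14400, -360))) = Add(38958, Add(Add(-11193, Mul(2, Pow(551, Rational(1, 2)))), -14757)) = Add(38958, Add(-25950, Mul(2, Pow(551, Rational(1, 2))))) = Add(13008, Mul(2, Pow(551, Rational(1, 2))))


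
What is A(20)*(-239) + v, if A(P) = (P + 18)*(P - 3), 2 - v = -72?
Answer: -154320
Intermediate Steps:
v = 74 (v = 2 - 1*(-72) = 2 + 72 = 74)
A(P) = (-3 + P)*(18 + P) (A(P) = (18 + P)*(-3 + P) = (-3 + P)*(18 + P))
A(20)*(-239) + v = (-54 + 20² + 15*20)*(-239) + 74 = (-54 + 400 + 300)*(-239) + 74 = 646*(-239) + 74 = -154394 + 74 = -154320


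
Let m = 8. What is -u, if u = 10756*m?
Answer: -86048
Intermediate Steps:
u = 86048 (u = 10756*8 = 86048)
-u = -1*86048 = -86048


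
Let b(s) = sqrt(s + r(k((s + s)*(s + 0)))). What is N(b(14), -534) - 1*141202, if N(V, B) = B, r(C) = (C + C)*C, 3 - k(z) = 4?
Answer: -141736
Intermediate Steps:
k(z) = -1 (k(z) = 3 - 1*4 = 3 - 4 = -1)
r(C) = 2*C**2 (r(C) = (2*C)*C = 2*C**2)
b(s) = sqrt(2 + s) (b(s) = sqrt(s + 2*(-1)**2) = sqrt(s + 2*1) = sqrt(s + 2) = sqrt(2 + s))
N(b(14), -534) - 1*141202 = -534 - 1*141202 = -534 - 141202 = -141736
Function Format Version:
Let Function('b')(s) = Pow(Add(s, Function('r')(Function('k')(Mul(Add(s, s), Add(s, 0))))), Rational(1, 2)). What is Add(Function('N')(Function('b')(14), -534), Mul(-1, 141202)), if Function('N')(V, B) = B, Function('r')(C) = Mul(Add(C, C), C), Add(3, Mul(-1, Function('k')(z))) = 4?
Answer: -141736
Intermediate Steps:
Function('k')(z) = -1 (Function('k')(z) = Add(3, Mul(-1, 4)) = Add(3, -4) = -1)
Function('r')(C) = Mul(2, Pow(C, 2)) (Function('r')(C) = Mul(Mul(2, C), C) = Mul(2, Pow(C, 2)))
Function('b')(s) = Pow(Add(2, s), Rational(1, 2)) (Function('b')(s) = Pow(Add(s, Mul(2, Pow(-1, 2))), Rational(1, 2)) = Pow(Add(s, Mul(2, 1)), Rational(1, 2)) = Pow(Add(s, 2), Rational(1, 2)) = Pow(Add(2, s), Rational(1, 2)))
Add(Function('N')(Function('b')(14), -534), Mul(-1, 141202)) = Add(-534, Mul(-1, 141202)) = Add(-534, -141202) = -141736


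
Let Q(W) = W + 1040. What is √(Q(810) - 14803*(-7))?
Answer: 3*√11719 ≈ 324.76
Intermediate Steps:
Q(W) = 1040 + W
√(Q(810) - 14803*(-7)) = √((1040 + 810) - 14803*(-7)) = √(1850 + 103621) = √105471 = 3*√11719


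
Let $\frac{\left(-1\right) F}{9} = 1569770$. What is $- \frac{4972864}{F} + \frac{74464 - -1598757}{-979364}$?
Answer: $- \frac{9384452592017}{6918193018260} \approx -1.3565$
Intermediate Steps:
$F = -14127930$ ($F = \left(-9\right) 1569770 = -14127930$)
$- \frac{4972864}{F} + \frac{74464 - -1598757}{-979364} = - \frac{4972864}{-14127930} + \frac{74464 - -1598757}{-979364} = \left(-4972864\right) \left(- \frac{1}{14127930}\right) + \left(74464 + 1598757\right) \left(- \frac{1}{979364}\right) = \frac{2486432}{7063965} + 1673221 \left(- \frac{1}{979364}\right) = \frac{2486432}{7063965} - \frac{1673221}{979364} = - \frac{9384452592017}{6918193018260}$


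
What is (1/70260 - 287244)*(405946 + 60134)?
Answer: -156771938394152/1171 ≈ -1.3388e+11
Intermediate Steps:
(1/70260 - 287244)*(405946 + 60134) = (1/70260 - 287244)*466080 = -20181763439/70260*466080 = -156771938394152/1171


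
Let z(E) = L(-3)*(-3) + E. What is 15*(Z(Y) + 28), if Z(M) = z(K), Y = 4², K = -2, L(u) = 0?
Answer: 390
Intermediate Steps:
Y = 16
z(E) = E (z(E) = 0*(-3) + E = 0 + E = E)
Z(M) = -2
15*(Z(Y) + 28) = 15*(-2 + 28) = 15*26 = 390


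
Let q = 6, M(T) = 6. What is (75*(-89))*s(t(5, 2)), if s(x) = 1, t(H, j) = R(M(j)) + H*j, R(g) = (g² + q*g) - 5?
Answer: -6675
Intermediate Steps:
R(g) = -5 + g² + 6*g (R(g) = (g² + 6*g) - 5 = -5 + g² + 6*g)
t(H, j) = 67 + H*j (t(H, j) = (-5 + 6² + 6*6) + H*j = (-5 + 36 + 36) + H*j = 67 + H*j)
(75*(-89))*s(t(5, 2)) = (75*(-89))*1 = -6675*1 = -6675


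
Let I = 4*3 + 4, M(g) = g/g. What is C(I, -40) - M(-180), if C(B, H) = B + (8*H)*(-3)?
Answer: 975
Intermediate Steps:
M(g) = 1
I = 16 (I = 12 + 4 = 16)
C(B, H) = B - 24*H
C(I, -40) - M(-180) = (16 - 24*(-40)) - 1*1 = (16 + 960) - 1 = 976 - 1 = 975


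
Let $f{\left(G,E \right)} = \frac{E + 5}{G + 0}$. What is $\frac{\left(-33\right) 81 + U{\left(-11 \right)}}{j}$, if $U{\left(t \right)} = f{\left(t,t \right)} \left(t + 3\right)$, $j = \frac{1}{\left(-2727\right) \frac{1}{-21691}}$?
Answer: $- \frac{80312877}{238601} \approx -336.6$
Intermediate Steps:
$f{\left(G,E \right)} = \frac{5 + E}{G}$
$j = \frac{21691}{2727}$ ($j = \frac{1}{\left(-2727\right) \left(- \frac{1}{21691}\right)} = \frac{1}{\frac{2727}{21691}} = \frac{21691}{2727} \approx 7.9542$)
$U{\left(t \right)} = \frac{\left(3 + t\right) \left(5 + t\right)}{t}$ ($U{\left(t \right)} = \frac{5 + t}{t} \left(t + 3\right) = \frac{5 + t}{t} \left(3 + t\right) = \frac{\left(3 + t\right) \left(5 + t\right)}{t}$)
$\frac{\left(-33\right) 81 + U{\left(-11 \right)}}{j} = \frac{\left(-33\right) 81 + \left(8 - 11 + \frac{15}{-11}\right)}{\frac{21691}{2727}} = \left(-2673 + \left(8 - 11 + 15 \left(- \frac{1}{11}\right)\right)\right) \frac{2727}{21691} = \left(-2673 - \frac{48}{11}\right) \frac{2727}{21691} = \left(- \frac{29451}{11}\right) \frac{2727}{21691} = - \frac{80312877}{238601}$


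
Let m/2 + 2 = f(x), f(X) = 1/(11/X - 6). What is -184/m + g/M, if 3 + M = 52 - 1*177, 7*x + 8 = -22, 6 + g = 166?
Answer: 5741/136 ≈ 42.213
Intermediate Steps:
g = 160 (g = -6 + 166 = 160)
x = -30/7 (x = -8/7 + (⅐)*(-22) = -8/7 - 22/7 = -30/7 ≈ -4.2857)
M = -128 (M = -3 + (52 - 1*177) = -3 + (52 - 177) = -3 - 125 = -128)
f(X) = 1/(-6 + 11/X)
m = -1088/257 (m = -4 + 2*(-1*(-30/7)/(-11 + 6*(-30/7))) = -4 + 2*(-1*(-30/7)/(-11 - 180/7)) = -4 + 2*(-1*(-30/7)/(-257/7)) = -4 + 2*(-1*(-30/7)*(-7/257)) = -4 + 2*(-30/257) = -4 - 60/257 = -1088/257 ≈ -4.2335)
-184/m + g/M = -184/(-1088/257) + 160/(-128) = -184*(-257/1088) + 160*(-1/128) = 5911/136 - 5/4 = 5741/136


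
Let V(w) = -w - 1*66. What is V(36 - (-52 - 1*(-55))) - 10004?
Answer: -10103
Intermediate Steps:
V(w) = -66 - w (V(w) = -w - 66 = -66 - w)
V(36 - (-52 - 1*(-55))) - 10004 = (-66 - (36 - (-52 - 1*(-55)))) - 10004 = (-66 - (36 - (-52 + 55))) - 10004 = (-66 - (36 - 1*3)) - 10004 = (-66 - (36 - 3)) - 10004 = (-66 - 1*33) - 10004 = (-66 - 33) - 10004 = -99 - 10004 = -10103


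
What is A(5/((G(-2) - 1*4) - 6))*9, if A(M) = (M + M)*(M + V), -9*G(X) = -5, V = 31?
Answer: -83916/289 ≈ -290.37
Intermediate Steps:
G(X) = 5/9 (G(X) = -⅑*(-5) = 5/9)
A(M) = 2*M*(31 + M) (A(M) = (M + M)*(M + 31) = (2*M)*(31 + M) = 2*M*(31 + M))
A(5/((G(-2) - 1*4) - 6))*9 = (2*(5/((5/9 - 1*4) - 6))*(31 + 5/((5/9 - 1*4) - 6)))*9 = (2*(5/((5/9 - 4) - 6))*(31 + 5/((5/9 - 4) - 6)))*9 = (2*(5/(-31/9 - 6))*(31 + 5/(-31/9 - 6)))*9 = (2*(5/(-85/9))*(31 + 5/(-85/9)))*9 = (2*(-9/85*5)*(31 - 9/85*5))*9 = (2*(-9/17)*(31 - 9/17))*9 = (2*(-9/17)*(518/17))*9 = -9324/289*9 = -83916/289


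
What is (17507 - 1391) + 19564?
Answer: 35680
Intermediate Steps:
(17507 - 1391) + 19564 = 16116 + 19564 = 35680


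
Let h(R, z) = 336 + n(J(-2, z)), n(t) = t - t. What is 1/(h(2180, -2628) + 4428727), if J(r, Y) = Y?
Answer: 1/4429063 ≈ 2.2578e-7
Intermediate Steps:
n(t) = 0
h(R, z) = 336 (h(R, z) = 336 + 0 = 336)
1/(h(2180, -2628) + 4428727) = 1/(336 + 4428727) = 1/4429063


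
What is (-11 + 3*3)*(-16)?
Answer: 32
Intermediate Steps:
(-11 + 3*3)*(-16) = (-11 + 9)*(-16) = -2*(-16) = 32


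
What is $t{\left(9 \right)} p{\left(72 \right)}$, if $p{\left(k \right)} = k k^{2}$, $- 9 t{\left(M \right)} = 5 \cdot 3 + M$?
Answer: $-995328$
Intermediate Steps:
$t{\left(M \right)} = - \frac{5}{3} - \frac{M}{9}$ ($t{\left(M \right)} = - \frac{5 \cdot 3 + M}{9} = - \frac{15 + M}{9} = - \frac{5}{3} - \frac{M}{9}$)
$p{\left(k \right)} = k^{3}$
$t{\left(9 \right)} p{\left(72 \right)} = \left(- \frac{5}{3} - 1\right) 72^{3} = \left(- \frac{5}{3} - 1\right) 373248 = \left(- \frac{8}{3}\right) 373248 = -995328$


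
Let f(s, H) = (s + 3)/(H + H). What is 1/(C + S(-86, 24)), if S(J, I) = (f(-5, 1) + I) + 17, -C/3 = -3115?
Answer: 1/9385 ≈ 0.00010655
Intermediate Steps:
f(s, H) = (3 + s)/(2*H) (f(s, H) = (3 + s)/((2*H)) = (3 + s)*(1/(2*H)) = (3 + s)/(2*H))
C = 9345 (C = -3*(-3115) = 9345)
S(J, I) = 16 + I (S(J, I) = ((½)*(3 - 5)/1 + I) + 17 = ((½)*1*(-2) + I) + 17 = (-1 + I) + 17 = 16 + I)
1/(C + S(-86, 24)) = 1/(9345 + (16 + 24)) = 1/(9345 + 40) = 1/9385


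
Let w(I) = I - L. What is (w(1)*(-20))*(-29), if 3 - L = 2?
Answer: 0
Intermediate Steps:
L = 1 (L = 3 - 1*2 = 3 - 2 = 1)
w(I) = -1 + I (w(I) = I - 1*1 = I - 1 = -1 + I)
(w(1)*(-20))*(-29) = ((-1 + 1)*(-20))*(-29) = (0*(-20))*(-29) = 0*(-29) = 0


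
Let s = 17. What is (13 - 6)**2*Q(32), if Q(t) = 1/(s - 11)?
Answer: 49/6 ≈ 8.1667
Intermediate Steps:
Q(t) = 1/6 (Q(t) = 1/(17 - 11) = 1/6)
(13 - 6)**2*Q(32) = (13 - 6)**2*(1/6) = 7**2*(1/6) = 49*(1/6) = 49/6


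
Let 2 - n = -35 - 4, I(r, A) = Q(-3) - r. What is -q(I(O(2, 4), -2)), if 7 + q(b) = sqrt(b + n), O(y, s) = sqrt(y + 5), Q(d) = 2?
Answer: 7 - sqrt(43 - sqrt(7)) ≈ 0.64750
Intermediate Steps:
O(y, s) = sqrt(5 + y)
I(r, A) = 2 - r
n = 41 (n = 2 - (-35 - 4) = 2 - 1*(-39) = 2 + 39 = 41)
q(b) = -7 + sqrt(41 + b) (q(b) = -7 + sqrt(b + 41) = -7 + sqrt(41 + b))
-q(I(O(2, 4), -2)) = -(-7 + sqrt(41 + (2 - sqrt(5 + 2)))) = -(-7 + sqrt(41 + (2 - sqrt(7)))) = -(-7 + sqrt(43 - sqrt(7))) = 7 - sqrt(43 - sqrt(7))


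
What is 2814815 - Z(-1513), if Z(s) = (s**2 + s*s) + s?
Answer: -1762010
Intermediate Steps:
Z(s) = s + 2*s**2 (Z(s) = (s**2 + s**2) + s = 2*s**2 + s = s + 2*s**2)
2814815 - Z(-1513) = 2814815 - (-1513)*(1 + 2*(-1513)) = 2814815 - (-1513)*(1 - 3026) = 2814815 - (-1513)*(-3025) = 2814815 - 1*4576825 = 2814815 - 4576825 = -1762010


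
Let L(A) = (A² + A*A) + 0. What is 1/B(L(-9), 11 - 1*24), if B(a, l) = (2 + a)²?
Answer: 1/26896 ≈ 3.7180e-5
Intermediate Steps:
L(A) = 2*A² (L(A) = (A² + A²) + 0 = 2*A² + 0 = 2*A²)
1/B(L(-9), 11 - 1*24) = 1/((2 + 2*(-9)²)²) = 1/((2 + 2*81)²) = 1/((2 + 162)²) = 1/(164²) = 1/26896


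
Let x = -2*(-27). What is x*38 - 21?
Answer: 2031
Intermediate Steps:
x = 54
x*38 - 21 = 54*38 - 21 = 2052 - 21 = 2031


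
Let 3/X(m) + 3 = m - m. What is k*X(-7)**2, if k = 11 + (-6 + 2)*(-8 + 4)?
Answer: 27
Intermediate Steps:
X(m) = -1 (X(m) = 3/(-3 + (m - m)) = 3/(-3 + 0) = 3/(-3) = 3*(-1/3) = -1)
k = 27 (k = 11 - 4*(-4) = 11 + 16 = 27)
k*X(-7)**2 = 27*(-1)**2 = 27*1 = 27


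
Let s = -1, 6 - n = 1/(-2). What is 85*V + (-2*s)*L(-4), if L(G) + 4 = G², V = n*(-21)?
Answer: -23157/2 ≈ -11579.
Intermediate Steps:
n = 13/2 (n = 6 - 1/(-2) = 6 - 1*(-½) = 6 + ½ = 13/2 ≈ 6.5000)
V = -273/2 (V = (13/2)*(-21) = -273/2 ≈ -136.50)
L(G) = -4 + G²
85*V + (-2*s)*L(-4) = 85*(-273/2) + (-2*(-1))*(-4 + (-4)²) = -23205/2 + 2*(-4 + 16) = -23205/2 + 2*12 = -23205/2 + 24 = -23157/2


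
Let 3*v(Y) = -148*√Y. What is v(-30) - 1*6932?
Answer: -6932 - 148*I*√30/3 ≈ -6932.0 - 270.21*I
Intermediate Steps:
v(Y) = -148*√Y/3 (v(Y) = (-148*√Y)/3 = -148*√Y/3)
v(-30) - 1*6932 = -148*I*√30/3 - 1*6932 = -148*I*√30/3 - 6932 = -6932 - 148*I*√30/3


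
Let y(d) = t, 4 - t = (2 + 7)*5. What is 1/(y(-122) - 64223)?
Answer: -1/64264 ≈ -1.5561e-5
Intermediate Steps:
t = -41 (t = 4 - (2 + 7)*5 = 4 - 9*5 = 4 - 1*45 = 4 - 45 = -41)
y(d) = -41
1/(y(-122) - 64223) = 1/(-41 - 64223) = 1/(-64264) = -1/64264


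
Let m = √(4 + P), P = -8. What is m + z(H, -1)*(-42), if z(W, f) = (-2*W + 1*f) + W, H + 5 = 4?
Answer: 2*I ≈ 2.0*I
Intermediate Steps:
H = -1 (H = -5 + 4 = -1)
z(W, f) = f - W (z(W, f) = (-2*W + f) + W = (f - 2*W) + W = f - W)
m = 2*I (m = √(4 - 8) = √(-4) = 2*I ≈ 2.0*I)
m + z(H, -1)*(-42) = 2*I + (-1 - 1*(-1))*(-42) = 2*I + (-1 + 1)*(-42) = 2*I + 0*(-42) = 2*I + 0 = 2*I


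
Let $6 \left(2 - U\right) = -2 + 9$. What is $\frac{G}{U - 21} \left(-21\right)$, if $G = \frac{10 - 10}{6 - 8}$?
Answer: $0$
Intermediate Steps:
$U = \frac{5}{6}$ ($U = 2 - \frac{-2 + 9}{6} = 2 - \frac{7}{6} = \frac{5}{6} \approx 0.83333$)
$G = 0$ ($G = \frac{0}{-2} = 0 \left(- \frac{1}{2}\right) = 0$)
$\frac{G}{U - 21} \left(-21\right) = \frac{1}{\frac{5}{6} - 21} \cdot 0 \left(-21\right) = \frac{1}{- \frac{121}{6}} \cdot 0 \left(-21\right) = \left(- \frac{6}{121}\right) 0 \left(-21\right) = 0 \left(-21\right) = 0$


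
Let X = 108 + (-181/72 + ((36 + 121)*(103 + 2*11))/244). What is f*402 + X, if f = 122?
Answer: 216217793/4392 ≈ 49230.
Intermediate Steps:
X = 816545/4392 (X = 108 + (-181*1/72 + (157*(103 + 22))*(1/244)) = 108 + (-181/72 + (157*125)*(1/244)) = 108 + (-181/72 + 19625*(1/244)) = 108 + (-181/72 + 19625/244) = 108 + 342209/4392 = 816545/4392 ≈ 185.92)
f*402 + X = 122*402 + 816545/4392 = 49044 + 816545/4392 = 216217793/4392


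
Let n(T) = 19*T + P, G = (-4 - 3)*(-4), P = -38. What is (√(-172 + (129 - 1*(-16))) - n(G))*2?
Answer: -988 + 6*I*√3 ≈ -988.0 + 10.392*I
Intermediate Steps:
G = 28 (G = -7*(-4) = 28)
n(T) = -38 + 19*T (n(T) = 19*T - 38 = -38 + 19*T)
(√(-172 + (129 - 1*(-16))) - n(G))*2 = (√(-172 + (129 - 1*(-16))) - (-38 + 19*28))*2 = (√(-172 + (129 + 16)) - (-38 + 532))*2 = (√(-172 + 145) - 1*494)*2 = (√(-27) - 494)*2 = (3*I*√3 - 494)*2 = (-494 + 3*I*√3)*2 = -988 + 6*I*√3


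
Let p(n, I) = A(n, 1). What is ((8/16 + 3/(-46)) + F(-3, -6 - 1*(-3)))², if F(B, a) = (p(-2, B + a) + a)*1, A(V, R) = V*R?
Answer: 11025/529 ≈ 20.841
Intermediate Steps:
A(V, R) = R*V
p(n, I) = n (p(n, I) = 1*n = n)
F(B, a) = -2 + a (F(B, a) = (-2 + a)*1 = -2 + a)
((8/16 + 3/(-46)) + F(-3, -6 - 1*(-3)))² = ((8/16 + 3/(-46)) + (-2 + (-6 - 1*(-3))))² = ((8*(1/16) + 3*(-1/46)) + (-2 + (-6 + 3)))² = ((½ - 3/46) + (-2 - 3))² = (10/23 - 5)² = (-105/23)² = 11025/529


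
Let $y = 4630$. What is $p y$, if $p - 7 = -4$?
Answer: $13890$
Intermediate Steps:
$p = 3$ ($p = 7 - 4 = 3$)
$p y = 3 \cdot 4630 = 13890$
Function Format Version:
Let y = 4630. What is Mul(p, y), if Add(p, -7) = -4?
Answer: 13890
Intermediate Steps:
p = 3 (p = Add(7, -4) = 3)
Mul(p, y) = Mul(3, 4630) = 13890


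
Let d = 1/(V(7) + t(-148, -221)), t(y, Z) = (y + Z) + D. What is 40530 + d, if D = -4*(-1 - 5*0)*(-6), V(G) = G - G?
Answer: 15928289/393 ≈ 40530.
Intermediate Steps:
V(G) = 0
D = -24 (D = -4*(-1 + 0)*(-6) = -4*(-1)*(-6) = 4*(-6) = -24)
t(y, Z) = -24 + Z + y (t(y, Z) = (y + Z) - 24 = (Z + y) - 24 = -24 + Z + y)
d = -1/393 (d = 1/(0 + (-24 - 221 - 148)) = 1/(0 - 393) = 1/(-393) = -1/393 ≈ -0.0025445)
40530 + d = 40530 - 1/393 = 15928289/393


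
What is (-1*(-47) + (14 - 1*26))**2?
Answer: 1225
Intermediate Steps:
(-1*(-47) + (14 - 1*26))**2 = (47 + (14 - 26))**2 = (47 - 12)**2 = 35**2 = 1225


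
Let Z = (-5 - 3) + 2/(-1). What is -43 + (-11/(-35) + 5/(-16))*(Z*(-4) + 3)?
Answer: -24037/560 ≈ -42.923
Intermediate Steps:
Z = -10 (Z = -8 + 2*(-1) = -8 - 2 = -10)
-43 + (-11/(-35) + 5/(-16))*(Z*(-4) + 3) = -43 + (-11/(-35) + 5/(-16))*(-10*(-4) + 3) = -43 + (-11*(-1/35) + 5*(-1/16))*(40 + 3) = -43 + (11/35 - 5/16)*43 = -43 + (1/560)*43 = -43 + 43/560 = -24037/560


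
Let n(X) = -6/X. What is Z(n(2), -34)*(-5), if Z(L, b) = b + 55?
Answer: -105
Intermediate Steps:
Z(L, b) = 55 + b
Z(n(2), -34)*(-5) = (55 - 34)*(-5) = 21*(-5) = -105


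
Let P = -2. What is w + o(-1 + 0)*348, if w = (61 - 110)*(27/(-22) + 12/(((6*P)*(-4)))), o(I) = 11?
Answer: 170539/44 ≈ 3875.9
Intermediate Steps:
w = 2107/44 (w = (61 - 110)*(27/(-22) + 12/(((6*(-2))*(-4)))) = -49*(27*(-1/22) + 12/((-12*(-4)))) = -49*(-27/22 + 12/48) = -49*(-27/22 + 12*(1/48)) = -49*(-27/22 + ¼) = -49*(-43/44) = 2107/44 ≈ 47.886)
w + o(-1 + 0)*348 = 2107/44 + 11*348 = 2107/44 + 3828 = 170539/44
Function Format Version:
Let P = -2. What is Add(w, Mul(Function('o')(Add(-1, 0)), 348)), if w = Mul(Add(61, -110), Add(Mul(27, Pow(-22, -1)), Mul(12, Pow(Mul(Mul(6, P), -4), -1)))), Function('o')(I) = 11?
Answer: Rational(170539, 44) ≈ 3875.9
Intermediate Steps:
w = Rational(2107, 44) (w = Mul(Add(61, -110), Add(Mul(27, Pow(-22, -1)), Mul(12, Pow(Mul(Mul(6, -2), -4), -1)))) = Mul(-49, Add(Mul(27, Rational(-1, 22)), Mul(12, Pow(Mul(-12, -4), -1)))) = Mul(-49, Add(Rational(-27, 22), Mul(12, Pow(48, -1)))) = Mul(-49, Add(Rational(-27, 22), Mul(12, Rational(1, 48)))) = Mul(-49, Add(Rational(-27, 22), Rational(1, 4))) = Mul(-49, Rational(-43, 44)) = Rational(2107, 44) ≈ 47.886)
Add(w, Mul(Function('o')(Add(-1, 0)), 348)) = Add(Rational(2107, 44), Mul(11, 348)) = Add(Rational(2107, 44), 3828) = Rational(170539, 44)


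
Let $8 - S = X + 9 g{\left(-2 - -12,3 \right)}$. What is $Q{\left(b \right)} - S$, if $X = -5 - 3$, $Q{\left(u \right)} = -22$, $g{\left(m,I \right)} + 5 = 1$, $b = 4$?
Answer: $-74$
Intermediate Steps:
$g{\left(m,I \right)} = -4$ ($g{\left(m,I \right)} = -5 + 1 = -4$)
$X = -8$
$S = 52$ ($S = 8 - \left(-8 + 9 \left(-4\right)\right) = 8 - \left(-8 - 36\right) = 8 - -44 = 8 + 44 = 52$)
$Q{\left(b \right)} - S = -22 - 52 = -74$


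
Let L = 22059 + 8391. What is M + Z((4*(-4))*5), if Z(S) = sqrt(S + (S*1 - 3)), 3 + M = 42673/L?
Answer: -48677/30450 + I*sqrt(163) ≈ -1.5986 + 12.767*I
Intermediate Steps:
L = 30450
M = -48677/30450 (M = -3 + 42673/30450 = -48677/30450 ≈ -1.5986)
Z(S) = sqrt(-3 + 2*S) (Z(S) = sqrt(S + (S - 3)) = sqrt(S + (-3 + S)) = sqrt(-3 + 2*S))
M + Z((4*(-4))*5) = -48677/30450 + sqrt(-3 + 2*((4*(-4))*5)) = -48677/30450 + sqrt(-3 + 2*(-16*5)) = -48677/30450 + sqrt(-3 + 2*(-80)) = -48677/30450 + sqrt(-3 - 160) = -48677/30450 + sqrt(-163) = -48677/30450 + I*sqrt(163)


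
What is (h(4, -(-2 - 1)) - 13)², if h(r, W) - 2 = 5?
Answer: 36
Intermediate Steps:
h(r, W) = 7 (h(r, W) = 2 + 5 = 7)
(h(4, -(-2 - 1)) - 13)² = (7 - 13)² = (-6)² = 36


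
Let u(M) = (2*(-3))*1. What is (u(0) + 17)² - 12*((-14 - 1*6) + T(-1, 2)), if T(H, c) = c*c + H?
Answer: 325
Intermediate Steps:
T(H, c) = H + c² (T(H, c) = c² + H = H + c²)
u(M) = -6 (u(M) = -6*1 = -6)
(u(0) + 17)² - 12*((-14 - 1*6) + T(-1, 2)) = (-6 + 17)² - 12*((-14 - 1*6) + (-1 + 2²)) = 11² - 12*((-14 - 6) + (-1 + 4)) = 121 - 12*(-20 + 3) = 121 - 12*(-17) = 121 + 204 = 325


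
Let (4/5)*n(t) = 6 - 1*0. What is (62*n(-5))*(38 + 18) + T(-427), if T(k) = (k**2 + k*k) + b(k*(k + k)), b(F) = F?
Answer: 755356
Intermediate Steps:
n(t) = 15/2 (n(t) = 5*(6 - 1*0)/4 = 5*(6 + 0)/4 = (5/4)*6 = 15/2)
T(k) = 4*k**2 (T(k) = (k**2 + k*k) + k*(k + k) = (k**2 + k**2) + k*(2*k) = 2*k**2 + 2*k**2 = 4*k**2)
(62*n(-5))*(38 + 18) + T(-427) = (62*(15/2))*(38 + 18) + 4*(-427)**2 = 465*56 + 4*182329 = 26040 + 729316 = 755356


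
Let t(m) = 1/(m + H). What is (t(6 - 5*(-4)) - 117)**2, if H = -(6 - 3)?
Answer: 7236100/529 ≈ 13679.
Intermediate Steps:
H = -3 (H = -1*3 = -3)
t(m) = 1/(-3 + m) (t(m) = 1/(m - 3) = 1/(-3 + m))
(t(6 - 5*(-4)) - 117)**2 = (1/(-3 + (6 - 5*(-4))) - 117)**2 = (1/(-3 + (6 + 20)) - 117)**2 = (1/(-3 + 26) - 117)**2 = (1/23 - 117)**2 = (-2690/23)**2 = 7236100/529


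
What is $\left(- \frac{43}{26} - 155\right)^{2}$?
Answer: $\frac{16589329}{676} \approx 24540.0$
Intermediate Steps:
$\left(- \frac{43}{26} - 155\right)^{2} = \left(- \frac{4073}{26}\right)^{2} = \frac{16589329}{676}$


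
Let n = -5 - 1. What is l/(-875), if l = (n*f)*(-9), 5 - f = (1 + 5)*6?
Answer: 1674/875 ≈ 1.9131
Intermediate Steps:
f = -31 (f = 5 - (1 + 5)*6 = 5 - 6*6 = 5 - 1*36 = 5 - 36 = -31)
n = -6
l = -1674 (l = -6*(-31)*(-9) = 186*(-9) = -1674)
l/(-875) = -1674/(-875) = -1674*(-1/875) = 1674/875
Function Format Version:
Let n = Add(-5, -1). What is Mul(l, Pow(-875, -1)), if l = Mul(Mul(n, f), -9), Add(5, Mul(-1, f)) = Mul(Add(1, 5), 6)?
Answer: Rational(1674, 875) ≈ 1.9131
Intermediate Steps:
f = -31 (f = Add(5, Mul(-1, Mul(Add(1, 5), 6))) = Add(5, Mul(-1, Mul(6, 6))) = Add(5, Mul(-1, 36)) = Add(5, -36) = -31)
n = -6
l = -1674 (l = Mul(Mul(-6, -31), -9) = Mul(186, -9) = -1674)
Mul(l, Pow(-875, -1)) = Mul(-1674, Pow(-875, -1)) = Mul(-1674, Rational(-1, 875)) = Rational(1674, 875)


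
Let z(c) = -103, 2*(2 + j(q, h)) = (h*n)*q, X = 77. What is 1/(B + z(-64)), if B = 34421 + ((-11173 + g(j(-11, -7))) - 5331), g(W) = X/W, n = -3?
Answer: 235/4186136 ≈ 5.6138e-5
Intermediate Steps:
j(q, h) = -2 - 3*h*q/2 (j(q, h) = -2 + ((h*(-3))*q)/2 = -2 + ((-3*h)*q)/2 = -2 + (-3*h*q)/2 = -2 - 3*h*q/2)
g(W) = 77/W
B = 4210341/235 (B = 34421 + ((-11173 + 77/(-2 - 3/2*(-7)*(-11))) - 5331) = 34421 + ((-11173 + 77/(-2 - 231/2)) - 5331) = 34421 + ((-11173 + 77/(-235/2)) - 5331) = 34421 + ((-11173 + 77*(-2/235)) - 5331) = 34421 + ((-11173 - 154/235) - 5331) = 34421 + (-2625809/235 - 5331) = 34421 - 3878594/235 = 4210341/235 ≈ 17916.)
1/(B + z(-64)) = 1/(4210341/235 - 103) = 1/(4186136/235) = 235/4186136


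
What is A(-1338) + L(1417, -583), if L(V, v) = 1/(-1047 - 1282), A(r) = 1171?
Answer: 2727258/2329 ≈ 1171.0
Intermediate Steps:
L(V, v) = -1/2329 (L(V, v) = 1/(-2329) = -1/2329)
A(-1338) + L(1417, -583) = 1171 - 1/2329 = 2727258/2329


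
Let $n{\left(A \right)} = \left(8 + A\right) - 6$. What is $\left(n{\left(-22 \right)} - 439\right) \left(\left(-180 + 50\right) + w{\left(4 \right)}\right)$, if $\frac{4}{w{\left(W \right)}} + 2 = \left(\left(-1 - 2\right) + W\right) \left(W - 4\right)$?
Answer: $60588$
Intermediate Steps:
$n{\left(A \right)} = 2 + A$
$w{\left(W \right)} = \frac{4}{-2 + \left(-4 + W\right) \left(-3 + W\right)}$ ($w{\left(W \right)} = \frac{4}{-2 + \left(\left(-1 - 2\right) + W\right) \left(W - 4\right)} = \frac{4}{-2 + \left(-3 + W\right) \left(-4 + W\right)} = \frac{4}{-2 + \left(-4 + W\right) \left(-3 + W\right)}$)
$\left(n{\left(-22 \right)} - 439\right) \left(\left(-180 + 50\right) + w{\left(4 \right)}\right) = \left(\left(2 - 22\right) - 439\right) \left(\left(-180 + 50\right) + \frac{4}{10 + 4^{2} - 28}\right) = \left(-20 - 439\right) \left(-130 + \frac{4}{10 + 16 - 28}\right) = - 459 \left(-130 + \frac{4}{-2}\right) = - 459 \left(-130 + 4 \left(- \frac{1}{2}\right)\right) = - 459 \left(-130 - 2\right) = \left(-459\right) \left(-132\right) = 60588$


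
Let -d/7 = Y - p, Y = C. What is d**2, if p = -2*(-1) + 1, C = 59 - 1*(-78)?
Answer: 879844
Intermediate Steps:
C = 137 (C = 59 + 78 = 137)
Y = 137
p = 3 (p = 2 + 1 = 3)
d = -938 (d = -7*(137 - 1*3) = -7*(137 - 3) = -7*134 = -938)
d**2 = (-938)**2 = 879844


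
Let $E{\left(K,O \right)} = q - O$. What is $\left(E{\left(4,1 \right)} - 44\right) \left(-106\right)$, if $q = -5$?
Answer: $5300$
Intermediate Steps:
$E{\left(K,O \right)} = -5 - O$
$\left(E{\left(4,1 \right)} - 44\right) \left(-106\right) = \left(\left(-5 - 1\right) - 44\right) \left(-106\right) = \left(-6 - 44\right) \left(-106\right) = \left(-50\right) \left(-106\right) = 5300$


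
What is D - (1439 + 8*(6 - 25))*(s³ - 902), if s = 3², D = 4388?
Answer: 227039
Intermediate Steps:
s = 9
D - (1439 + 8*(6 - 25))*(s³ - 902) = 4388 - (1439 + 8*(6 - 25))*(9³ - 902) = 4388 - (1439 + 8*(-19))*(729 - 902) = 4388 - (1439 - 152)*(-173) = 4388 - 1287*(-173) = 4388 - 1*(-222651) = 4388 + 222651 = 227039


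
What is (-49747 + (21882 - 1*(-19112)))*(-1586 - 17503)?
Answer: 167086017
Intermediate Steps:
(-49747 + (21882 - 1*(-19112)))*(-1586 - 17503) = (-49747 + (21882 + 19112))*(-19089) = (-49747 + 40994)*(-19089) = -8753*(-19089) = 167086017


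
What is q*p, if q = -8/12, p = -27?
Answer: 18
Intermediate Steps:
q = -⅔ (q = -8*1/12 = -⅔ ≈ -0.66667)
q*p = -⅔*(-27) = 18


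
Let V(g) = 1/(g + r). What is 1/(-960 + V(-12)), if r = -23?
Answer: -35/33601 ≈ -0.0010416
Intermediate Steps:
V(g) = 1/(-23 + g) (V(g) = 1/(g - 23) = 1/(-23 + g))
1/(-960 + V(-12)) = 1/(-960 + 1/(-23 - 12)) = 1/(-960 + 1/(-35)) = 1/(-960 - 1/35) = 1/(-33601/35) = -35/33601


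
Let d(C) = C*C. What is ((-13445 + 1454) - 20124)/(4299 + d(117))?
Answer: -10705/5996 ≈ -1.7854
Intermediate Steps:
d(C) = C²
((-13445 + 1454) - 20124)/(4299 + d(117)) = ((-13445 + 1454) - 20124)/(4299 + 117²) = (-11991 - 20124)/(4299 + 13689) = -32115/17988 = -32115*1/17988 = -10705/5996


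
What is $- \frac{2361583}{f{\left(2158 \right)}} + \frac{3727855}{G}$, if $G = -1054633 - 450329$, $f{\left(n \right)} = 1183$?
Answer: $- \frac{508357532473}{254338578} \approx -1998.7$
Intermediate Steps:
$G = -1504962$
$- \frac{2361583}{f{\left(2158 \right)}} + \frac{3727855}{G} = - \frac{2361583}{1183} + \frac{3727855}{-1504962} = \left(-2361583\right) \frac{1}{1183} + 3727855 \left(- \frac{1}{1504962}\right) = - \frac{337369}{169} - \frac{3727855}{1504962} = - \frac{508357532473}{254338578}$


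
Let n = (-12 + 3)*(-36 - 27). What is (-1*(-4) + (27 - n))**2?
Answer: 287296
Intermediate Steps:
n = 567 (n = -9*(-63) = 567)
(-1*(-4) + (27 - n))**2 = (-1*(-4) + (27 - 1*567))**2 = (4 + (27 - 567))**2 = (4 - 540)**2 = (-536)**2 = 287296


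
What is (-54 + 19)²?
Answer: 1225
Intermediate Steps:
(-54 + 19)² = (-35)² = 1225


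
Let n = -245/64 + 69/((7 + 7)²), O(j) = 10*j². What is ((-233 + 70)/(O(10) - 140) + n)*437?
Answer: -1080048559/674240 ≈ -1601.9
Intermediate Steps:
n = -10901/3136 (n = -245*1/64 + 69/(14²) = -245/64 + 69/196 = -10901/3136 ≈ -3.4761)
((-233 + 70)/(O(10) - 140) + n)*437 = ((-233 + 70)/(10*10² - 140) - 10901/3136)*437 = (-163/(10*100 - 140) - 10901/3136)*437 = (-163/(1000 - 140) - 10901/3136)*437 = (-163/860 - 10901/3136)*437 = -2471507/674240*437 = -1080048559/674240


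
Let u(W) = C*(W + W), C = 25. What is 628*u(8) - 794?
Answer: 250406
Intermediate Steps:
u(W) = 50*W (u(W) = 25*(W + W) = 25*(2*W) = 50*W)
628*u(8) - 794 = 628*(50*8) - 794 = 628*400 - 794 = 251200 - 794 = 250406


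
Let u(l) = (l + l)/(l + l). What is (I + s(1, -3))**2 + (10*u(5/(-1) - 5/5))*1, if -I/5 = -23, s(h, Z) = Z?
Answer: 12554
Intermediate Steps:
I = 115 (I = -5*(-23) = 115)
u(l) = 1 (u(l) = (2*l)/((2*l)) = (2*l)*(1/(2*l)) = 1)
(I + s(1, -3))**2 + (10*u(5/(-1) - 5/5))*1 = (115 - 3)**2 + (10*1)*1 = 112**2 + 10*1 = 12544 + 10 = 12554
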